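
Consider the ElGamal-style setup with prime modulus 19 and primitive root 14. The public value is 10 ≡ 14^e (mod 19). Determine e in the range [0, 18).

5

Successive powers of 14 modulo 19:
  14^0=1  14^1=14  14^2=6  14^3=8  14^4=17  14^5=10
So 14^5 ≡ 10 (mod 19), giving e = 5.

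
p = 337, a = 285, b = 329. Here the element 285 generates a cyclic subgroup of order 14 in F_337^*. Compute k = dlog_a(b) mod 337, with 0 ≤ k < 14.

9

Successive powers of 285 modulo 337:
  285^0=1  285^1=285  285^2=8  285^3=258  285^4=64  285^5=42
  285^6=175  285^7=336  285^8=52  285^9=329
So 285^9 ≡ 329 (mod 337), giving k = 9.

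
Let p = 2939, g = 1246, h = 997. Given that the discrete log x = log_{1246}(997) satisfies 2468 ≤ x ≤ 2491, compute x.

Compute 1246^2468 mod 2939 = 1369, then multiply by 1246 repeatedly:
  1246^2468=1369  1246^2469=1154  1246^2470=713  1246^2471=820  1246^2472=1887
  1246^2473=2  1246^2474=2492  1246^2475=1448  1246^2476=2601  1246^2477=2068
  1246^2478=2164  1246^2479=1281  1246^2480=249  1246^2481=1659  1246^2482=997
Found 997 at exponent 2482.

2482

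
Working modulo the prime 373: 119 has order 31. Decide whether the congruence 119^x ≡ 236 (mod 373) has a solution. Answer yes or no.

yes

236 ∈ ⟨119⟩ iff 236^31 ≡ 1 (mod 373), since |⟨119⟩| = 31.
236^31 mod 373 = 1.
Since 1 = 1, 236 lies in the subgroup.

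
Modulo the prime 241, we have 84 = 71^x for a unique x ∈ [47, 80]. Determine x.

77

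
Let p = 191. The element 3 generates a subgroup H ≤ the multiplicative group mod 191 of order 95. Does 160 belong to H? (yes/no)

yes

160 ∈ ⟨3⟩ iff 160^95 ≡ 1 (mod 191), since |⟨3⟩| = 95.
160^95 mod 191 = 1.
Since 1 = 1, 160 lies in the subgroup.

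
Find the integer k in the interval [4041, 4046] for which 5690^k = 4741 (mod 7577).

Compute 5690^4041 mod 7577 = 6402, then multiply by 5690 repeatedly:
  5690^4041=6402  5690^4042=4741
Found 4741 at exponent 4042.

4042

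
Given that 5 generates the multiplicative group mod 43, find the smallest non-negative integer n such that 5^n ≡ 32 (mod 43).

39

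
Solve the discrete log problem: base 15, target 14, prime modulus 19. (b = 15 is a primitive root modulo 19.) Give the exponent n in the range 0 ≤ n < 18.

Successive powers of 15 modulo 19:
  15^0=1  15^1=15  15^2=16  15^3=12  15^4=9  15^5=2
  15^6=11  15^7=13  15^8=5  15^9=18  15^10=4  15^11=3
  15^12=7  15^13=10  15^14=17  15^15=8  15^16=6  15^17=14
So 15^17 ≡ 14 (mod 19), giving n = 17.

17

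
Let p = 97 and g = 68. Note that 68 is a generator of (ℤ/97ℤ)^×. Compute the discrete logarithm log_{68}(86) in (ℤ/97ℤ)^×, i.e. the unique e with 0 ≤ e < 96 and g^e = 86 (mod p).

62

Baby-step giant-step with m = ceil(sqrt(96)) = 10.
Baby table (68^j mod 97 for j=0..9):
  0:1  1:68  2:65  3:55  4:54  5:83  6:18  7:60
  8:6  9:20
Giant step factor: 68^(-10) ≡ 49 (mod 97).
Scan 86·49^i mod 97 for i = 0, 1, …:
  i=0: 86   i=1: 43   i=2: 70   i=3: 35
  i=4: 66   i=5: 33   i=6: 65
Match at i=6, j=2: e = 6·10 + 2 = 62.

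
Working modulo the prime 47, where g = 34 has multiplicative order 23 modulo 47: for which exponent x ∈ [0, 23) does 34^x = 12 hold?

3

Successive powers of 34 modulo 47:
  34^0=1  34^1=34  34^2=28  34^3=12
So 34^3 ≡ 12 (mod 47), giving x = 3.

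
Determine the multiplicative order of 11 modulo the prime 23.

The order of 11 must divide p − 1 = 22 = 2 · 11.
Divisors: 1, 2, 11, 22.
Check each in increasing order: 11^1 ≡ 11;  11^2 ≡ 6;  11^11 ≡ 22;  11^22 ≡ 1.
Smallest exponent giving 1 is 22.

22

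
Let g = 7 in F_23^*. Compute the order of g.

22

The order of 7 must divide p − 1 = 22 = 2 · 11.
Divisors: 1, 2, 11, 22.
Check each in increasing order: 7^1 ≡ 7;  7^2 ≡ 3;  7^11 ≡ 22;  7^22 ≡ 1.
Smallest exponent giving 1 is 22.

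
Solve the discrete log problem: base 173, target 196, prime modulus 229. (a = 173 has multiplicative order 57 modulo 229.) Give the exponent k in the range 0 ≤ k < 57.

Successive powers of 173 modulo 229:
  173^0=1  173^1=173  173^2=159  173^3=27  173^4=91  173^5=171
  173^6=42  173^7=167  173^8=37  173^9=218  173^10=158  173^11=83
  173^12=161  173^13=144  173^14=180  173^15=225  173^16=224  173^17=51
  173^18=121  173^19=94  173^20=3  173^21=61  173^22=19  173^23=81
  173^24=44  173^25=55  173^26=126  173^27=43  173^28=111  173^29=196
So 173^29 ≡ 196 (mod 229), giving k = 29.

29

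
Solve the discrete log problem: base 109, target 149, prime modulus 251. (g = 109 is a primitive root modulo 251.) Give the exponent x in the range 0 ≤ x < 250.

100

Baby-step giant-step with m = ceil(sqrt(250)) = 16.
Baby table (109^j mod 251 for j=0..15):
  0:1  1:109  2:84  3:120  4:28  5:40  6:93  7:97
  8:31  9:116  10:94  11:206  12:115  13:236  14:122  15:246
Giant step factor: 109^(-16) ≡ 35 (mod 251).
Scan 149·35^i mod 251 for i = 0, 1, …:
  i=0: 149   i=1: 195   i=2: 48   i=3: 174
  i=4: 66   i=5: 51   i=6: 28
Match at i=6, j=4: x = 6·16 + 4 = 100.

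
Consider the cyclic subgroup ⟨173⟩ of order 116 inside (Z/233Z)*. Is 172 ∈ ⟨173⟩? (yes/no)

no

172 ∈ ⟨173⟩ iff 172^116 ≡ 1 (mod 233), since |⟨173⟩| = 116.
172^116 mod 233 = 232.
Since 232 ≠ 1, 172 does not lie in the subgroup.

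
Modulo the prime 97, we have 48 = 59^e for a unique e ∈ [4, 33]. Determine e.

Compute 59^4 mod 97 = 24, then multiply by 59 repeatedly:
  59^4=24  59^5=58  59^6=27  59^7=41  59^8=91
  59^9=34  59^10=66  59^11=14  59^12=50  59^13=40
  59^14=32  59^15=45  59^16=36  59^17=87  59^18=89
  59^19=13  59^20=88  59^21=51  59^22=2  59^23=21
  59^24=75  59^25=60  59^26=48
Found 48 at exponent 26.

26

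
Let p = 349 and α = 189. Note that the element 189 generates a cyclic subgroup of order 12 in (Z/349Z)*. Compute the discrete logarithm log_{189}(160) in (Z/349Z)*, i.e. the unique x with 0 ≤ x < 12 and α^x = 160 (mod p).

7

Successive powers of 189 modulo 349:
  189^0=1  189^1=189  189^2=123  189^3=213  189^4=122  189^5=24
  189^6=348  189^7=160
So 189^7 ≡ 160 (mod 349), giving x = 7.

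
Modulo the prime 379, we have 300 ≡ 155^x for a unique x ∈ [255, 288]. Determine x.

259

Compute 155^255 mod 379 = 346, then multiply by 155 repeatedly:
  155^255=346  155^256=191  155^257=43  155^258=222  155^259=300
Found 300 at exponent 259.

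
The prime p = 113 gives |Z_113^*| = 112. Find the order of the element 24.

112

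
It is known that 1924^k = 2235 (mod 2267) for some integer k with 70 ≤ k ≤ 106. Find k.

Compute 1924^70 mod 2267 = 2235, then multiply by 1924 repeatedly:
  1924^70=2235
Found 2235 at exponent 70.

70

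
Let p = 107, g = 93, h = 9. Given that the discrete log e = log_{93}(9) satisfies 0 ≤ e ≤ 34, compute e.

Compute 93^0 mod 107 = 1, then multiply by 93 repeatedly:
  93^0=1  93^1=93  93^2=89  93^3=38  93^4=3
  93^5=65  93^6=53  93^7=7  93^8=9
Found 9 at exponent 8.

8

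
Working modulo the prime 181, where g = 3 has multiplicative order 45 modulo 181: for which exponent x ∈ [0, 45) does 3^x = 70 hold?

Baby-step giant-step with m = ceil(sqrt(45)) = 7.
Baby table (3^j mod 181 for j=0..6):
  0:1  1:3  2:9  3:27  4:81  5:62  6:5
Giant step factor: 3^(-7) ≡ 169 (mod 181).
Scan 70·169^i mod 181 for i = 0, 1, …:
  i=0: 70   i=1: 65   i=2: 125   i=3: 129
  i=4: 81
Match at i=4, j=4: x = 4·7 + 4 = 32.

32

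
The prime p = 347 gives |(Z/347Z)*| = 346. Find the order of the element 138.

173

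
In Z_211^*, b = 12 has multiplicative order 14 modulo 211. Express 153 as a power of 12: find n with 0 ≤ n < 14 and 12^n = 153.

11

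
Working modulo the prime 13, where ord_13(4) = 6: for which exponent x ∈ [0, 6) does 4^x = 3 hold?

Successive powers of 4 modulo 13:
  4^0=1  4^1=4  4^2=3
So 4^2 ≡ 3 (mod 13), giving x = 2.

2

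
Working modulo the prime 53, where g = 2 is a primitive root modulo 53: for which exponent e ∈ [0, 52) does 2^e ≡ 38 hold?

38

Baby-step giant-step with m = ceil(sqrt(52)) = 8.
Baby table (2^j mod 53 for j=0..7):
  0:1  1:2  2:4  3:8  4:16  5:32  6:11  7:22
Giant step factor: 2^(-8) ≡ 47 (mod 53).
Scan 38·47^i mod 53 for i = 0, 1, …:
  i=0: 38   i=1: 37   i=2: 43   i=3: 7
  i=4: 11
Match at i=4, j=6: e = 4·8 + 6 = 38.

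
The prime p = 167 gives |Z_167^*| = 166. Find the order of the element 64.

83

The order of 64 must divide p − 1 = 166 = 2 · 83.
Divisors: 1, 2, 83, 166.
Check each in increasing order: 64^1 ≡ 64;  64^2 ≡ 88;  64^83 ≡ 1.
Smallest exponent giving 1 is 83.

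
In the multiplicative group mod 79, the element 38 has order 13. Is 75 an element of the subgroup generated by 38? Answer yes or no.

no

75 ∈ ⟨38⟩ iff 75^13 ≡ 1 (mod 79), since |⟨38⟩| = 13.
75^13 mod 79 = 56.
Since 56 ≠ 1, 75 does not lie in the subgroup.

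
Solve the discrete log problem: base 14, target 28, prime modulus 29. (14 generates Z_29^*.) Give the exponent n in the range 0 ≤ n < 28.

Successive powers of 14 modulo 29:
  14^0=1  14^1=14  14^2=22  14^3=18  14^4=20  14^5=19
  14^6=5  14^7=12  14^8=23  14^9=3  14^10=13  14^11=8
  14^12=25  14^13=2  14^14=28
So 14^14 ≡ 28 (mod 29), giving n = 14.

14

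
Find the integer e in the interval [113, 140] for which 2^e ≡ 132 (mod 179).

Compute 2^113 mod 179 = 96, then multiply by 2 repeatedly:
  2^113=96  2^114=13  2^115=26  2^116=52  2^117=104
  2^118=29  2^119=58  2^120=116  2^121=53  2^122=106
  2^123=33  2^124=66  2^125=132
Found 132 at exponent 125.

125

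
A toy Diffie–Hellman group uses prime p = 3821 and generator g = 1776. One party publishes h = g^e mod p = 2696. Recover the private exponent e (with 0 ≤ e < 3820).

1292

Baby-step giant-step with m = ceil(sqrt(3820)) = 62.
Baby table (1776^j mod 3821 for j=0..61):
  0:1  1:1776  2:1851  3:1316  4:2585  5:1939  6:943  7:1170
  8:3117  9:2984  10:3678  11:2039  12:2777  13:2862  14:982  15:1656
  16:2707  17:814  18:1326  19:1240  20:1344  21:2640  22:273  23:3402
  24:951  25:94  26:2641  27:2049  28:1432  29:2267  30:2679  31:759
  32:2992  33:2602  34:1563  35:1842  36:616  37:1210  38:1558  39:604
  40:2824  41:2272  42:96  43:2372  44:1930  45:243  46:3616  47:2736
  48:2645  49:1511  50:1194  51:3710  52:1556  53:873  54:2943  55:3461
  56:2568  57:2315  58:44  59:1724  60:1203  61:589
Giant step factor: 1776^(-62) ≡ 1464 (mod 3821).
Scan 2696·1464^i mod 3821 for i = 0, 1, …:
  i=0: 2696   i=1: 3672   i=2: 3482   i=3: 434
  i=4: 1090   i=5: 2403   i=6: 2672   i=7: 2925
  i=8: 2680   i=9: 3174     …   i=19: 2183
  i=20: 1556
Match at i=20, j=52: e = 20·62 + 52 = 1292.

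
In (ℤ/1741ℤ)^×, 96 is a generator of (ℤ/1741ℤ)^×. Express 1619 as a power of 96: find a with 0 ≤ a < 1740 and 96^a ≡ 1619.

1454

Baby-step giant-step with m = ceil(sqrt(1740)) = 42.
Baby table (96^j mod 1741 for j=0..41):
  0:1  1:96  2:511  3:308  4:1712  5:698  6:850  7:1514
  8:841  9:650  10:1465  11:1360  12:1726  13:301  14:1040  15:603
  16:435  17:1717  18:1178  19:1664  20:1313  21:696  22:658  23:492
  24:225  25:708  26:69  27:1401  28:439  29:360  30:1481  31:1155
  32:1197  33:6  34:576  35:1325  36:107  37:1567  38:706  39:1618
  40:379  41:1564
Giant step factor: 96^(-42) ≡ 1312 (mod 1741).
Scan 1619·1312^i mod 1741 for i = 0, 1, …:
  i=0: 1619   i=1: 108   i=2: 675   i=3: 1172
  i=4: 361   i=5: 80   i=6: 500   i=7: 1384
  i=8: 1686   i=9: 962     …   i=33: 986
  i=34: 69
Match at i=34, j=26: a = 34·42 + 26 = 1454.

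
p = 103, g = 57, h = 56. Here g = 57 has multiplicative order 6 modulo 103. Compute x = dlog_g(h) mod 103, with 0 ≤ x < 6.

2

Successive powers of 57 modulo 103:
  57^0=1  57^1=57  57^2=56
So 57^2 ≡ 56 (mod 103), giving x = 2.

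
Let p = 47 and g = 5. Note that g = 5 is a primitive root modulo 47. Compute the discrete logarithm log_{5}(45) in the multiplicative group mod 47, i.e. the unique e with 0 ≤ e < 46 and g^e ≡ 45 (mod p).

41

Baby-step giant-step with m = ceil(sqrt(46)) = 7.
Baby table (5^j mod 47 for j=0..6):
  0:1  1:5  2:25  3:31  4:14  5:23  6:21
Giant step factor: 5^(-7) ≡ 30 (mod 47).
Scan 45·30^i mod 47 for i = 0, 1, …:
  i=0: 45   i=1: 34   i=2: 33   i=3: 3
  i=4: 43   i=5: 21
Match at i=5, j=6: e = 5·7 + 6 = 41.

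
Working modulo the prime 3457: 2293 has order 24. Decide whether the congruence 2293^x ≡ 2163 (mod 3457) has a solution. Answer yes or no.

⟨2293⟩ has order 24; its elements mod 3457 are {1, 248, 357, 395, 460, 708, 722, 723, 1164, 1346, 1521, 1716, 1741, 1936, 2111, 2293, 2734, 2735, 2749, 2997, 3062, 3100, 3209, 3456}.
2163 is not in this set.

no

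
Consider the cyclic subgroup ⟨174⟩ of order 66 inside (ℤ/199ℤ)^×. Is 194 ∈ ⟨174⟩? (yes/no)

yes

194 ∈ ⟨174⟩ iff 194^66 ≡ 1 (mod 199), since |⟨174⟩| = 66.
194^66 mod 199 = 1.
Since 1 = 1, 194 lies in the subgroup.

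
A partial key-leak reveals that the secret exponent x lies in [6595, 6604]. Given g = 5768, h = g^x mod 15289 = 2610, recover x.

6604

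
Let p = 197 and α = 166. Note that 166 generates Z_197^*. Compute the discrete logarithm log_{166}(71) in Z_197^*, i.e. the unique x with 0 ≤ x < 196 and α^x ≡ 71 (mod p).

5

Successive powers of 166 modulo 197:
  166^0=1  166^1=166  166^2=173  166^3=153  166^4=182  166^5=71
So 166^5 ≡ 71 (mod 197), giving x = 5.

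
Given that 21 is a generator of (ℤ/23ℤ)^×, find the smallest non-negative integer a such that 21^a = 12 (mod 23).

10

Successive powers of 21 modulo 23:
  21^0=1  21^1=21  21^2=4  21^3=15  21^4=16  21^5=14
  21^6=18  21^7=10  21^8=3  21^9=17  21^10=12
So 21^10 ≡ 12 (mod 23), giving a = 10.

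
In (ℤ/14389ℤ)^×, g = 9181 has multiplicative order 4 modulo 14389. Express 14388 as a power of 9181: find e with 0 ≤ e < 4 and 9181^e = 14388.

2

Successive powers of 9181 modulo 14389:
  9181^0=1  9181^1=9181  9181^2=14388
So 9181^2 ≡ 14388 (mod 14389), giving e = 2.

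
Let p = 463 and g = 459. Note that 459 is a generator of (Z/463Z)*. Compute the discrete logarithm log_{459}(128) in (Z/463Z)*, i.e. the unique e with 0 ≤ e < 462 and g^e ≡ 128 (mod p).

350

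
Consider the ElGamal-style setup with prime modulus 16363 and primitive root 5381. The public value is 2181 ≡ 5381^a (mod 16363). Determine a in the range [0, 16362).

10901

Baby-step giant-step with m = ceil(sqrt(16362)) = 128.
Baby table (5381^j mod 16363 for j=0..127):
  0:1  1:5381  2:9014  3:4402  4:9901  5:15716  6:3812  7:9533
  8:15431  9:8349  10:9534  11:4449  12:1000  13:13936  14:14350  15:353
  16:1385  17:7520  18:15784  19:9734  20:691  21:3870  22:10734  23:14627
  24:1857  25:11087  26:16012  27:9377  28:10508  29:9383  30:10068  31:14378
  32:3754  33:8332  34:16235  35:14841  36:7981  37:9249  38:8986  39:1001
  40:2954  41:7001  42:4755  43:11286  44:6873  45:3233  46:2904  47:16122
  48:12219  49:3905  50:2713  51:2857  52:8660  53:13999  54:9730  55:11893
  56:540  57:9489  58:7749  59:4445  60:12202  61:10606  62:13105  63:9838
  64:3973  65:8635  66:10378  67:13462  68:21  69:14823  70:9301  71:10627
  72:11565  73:2776  74:14600  75:3837  76:13154  77:11699  78:3858  79:11614
  80:4637  81:14485  82:6816  83:7413  84:12722  85:10653  86:4204  87:8058
  88:14511  89:15818  90:12695  91:12633  92:6271  93:3745  94:8992  95:561
  96:7949  97:687  98:15072  99:7404  100:13382  101:11342  102:13675  103:764
  104:3971  105:14236  106:8713  107:4658  108:12945  109:16117  110:1677  111:7924
  112:13429  113:2441  114:11895  115:11302  116:11154  117:190  118:7884  119:10908
  120:1867  121:15808  122:7974  123:4308  124:11340  125:2913  126:15462  127:11530
Giant step factor: 5381^(-128) ≡ 7864 (mod 16363).
Scan 2181·7864^i mod 16363 for i = 0, 1, …:
  i=0: 2181   i=1: 2960   i=2: 9254   i=3: 7195
  i=4: 14589   i=5: 6903   i=6: 9121   i=7: 8515
  i=8: 4564   i=9: 7237     …   i=84: 9651
  i=85: 3870
Match at i=85, j=21: a = 85·128 + 21 = 10901.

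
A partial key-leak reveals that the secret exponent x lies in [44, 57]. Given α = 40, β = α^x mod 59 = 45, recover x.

Compute 40^44 mod 59 = 45, then multiply by 40 repeatedly:
  40^44=45
Found 45 at exponent 44.

44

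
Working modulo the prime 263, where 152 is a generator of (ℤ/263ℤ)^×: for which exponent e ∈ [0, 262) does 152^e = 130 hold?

Baby-step giant-step with m = ceil(sqrt(262)) = 17.
Baby table (152^j mod 263 for j=0..16):
  0:1  1:152  2:223  3:232  4:22  5:188  6:172  7:107
  8:221  9:191  10:102  11:250  12:128  13:257  14:140  15:240
  16:186
Giant step factor: 152^(-17) ≡ 261 (mod 263).
Scan 130·261^i mod 263 for i = 0, 1, …:
  i=0: 130   i=1: 3   i=2: 257
Match at i=2, j=13: e = 2·17 + 13 = 47.

47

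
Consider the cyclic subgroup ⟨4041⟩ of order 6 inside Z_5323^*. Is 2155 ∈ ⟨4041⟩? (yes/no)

⟨4041⟩ has order 6; its elements mod 5323 are {1, 1282, 1283, 4040, 4041, 5322}.
2155 is not in this set.

no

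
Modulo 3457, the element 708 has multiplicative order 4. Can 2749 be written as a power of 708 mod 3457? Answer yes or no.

yes

2749 ∈ ⟨708⟩ iff 2749^4 ≡ 1 (mod 3457), since |⟨708⟩| = 4.
2749^4 mod 3457 = 1.
Since 1 = 1, 2749 lies in the subgroup.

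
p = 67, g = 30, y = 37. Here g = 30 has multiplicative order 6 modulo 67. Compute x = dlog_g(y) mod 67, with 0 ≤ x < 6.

4

Successive powers of 30 modulo 67:
  30^0=1  30^1=30  30^2=29  30^3=66  30^4=37
So 30^4 ≡ 37 (mod 67), giving x = 4.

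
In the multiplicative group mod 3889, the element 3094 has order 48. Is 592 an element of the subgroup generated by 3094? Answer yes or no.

yes

592 ∈ ⟨3094⟩ iff 592^48 ≡ 1 (mod 3889), since |⟨3094⟩| = 48.
592^48 mod 3889 = 1.
Since 1 = 1, 592 lies in the subgroup.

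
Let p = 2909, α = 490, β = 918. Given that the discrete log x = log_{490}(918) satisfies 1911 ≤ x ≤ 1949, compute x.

1932

Compute 490^1911 mod 2909 = 2825, then multiply by 490 repeatedly:
  490^1911=2825  490^1912=2475  490^1913=2606  490^1914=2798  490^1915=881
  490^1916=1158  490^1917=165  490^1918=2307  490^1919=1738  490^1920=2192
  490^1921=659  490^1922=11  490^1923=2481  490^1924=2637  490^1925=534
  490^1926=2759  490^1927=2134  490^1928=1329  490^1929=2503  490^1930=1781
  490^1931=2899  490^1932=918
Found 918 at exponent 1932.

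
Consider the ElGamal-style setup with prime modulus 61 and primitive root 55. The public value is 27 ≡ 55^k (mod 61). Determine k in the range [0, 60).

Baby-step giant-step with m = ceil(sqrt(60)) = 8.
Baby table (55^j mod 61 for j=0..7):
  0:1  1:55  2:36  3:28  4:15  5:32  6:52  7:54
Giant step factor: 55^(-8) ≡ 16 (mod 61).
Scan 27·16^i mod 61 for i = 0, 1, …:
  i=0: 27   i=1: 5   i=2: 19   i=3: 60
  i=4: 45   i=5: 49   i=6: 52
Match at i=6, j=6: k = 6·8 + 6 = 54.

54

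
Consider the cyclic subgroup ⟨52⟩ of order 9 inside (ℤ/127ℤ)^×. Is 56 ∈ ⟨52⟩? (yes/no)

⟨52⟩ has order 9; its elements mod 127 are {1, 19, 22, 37, 52, 68, 99, 103, 107}.
56 is not in this set.

no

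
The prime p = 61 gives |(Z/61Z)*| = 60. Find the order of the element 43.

The order of 43 must divide p − 1 = 60 = 2^2 · 3 · 5.
Divisors: 1, 2, 3, 4, 5, 6, 10, 12, 15, 20, 30, 60.
Check each in increasing order: 43^1 ≡ 43;  43^2 ≡ 19;  43^3 ≡ 24;  43^4 ≡ 56;  43^5 ≡ 29;  43^6 ≡ 27;  43^10 ≡ 48;  43^12 ≡ 58;  43^15 ≡ 50;  43^20 ≡ 47;  43^30 ≡ 60;  43^60 ≡ 1.
Smallest exponent giving 1 is 60.

60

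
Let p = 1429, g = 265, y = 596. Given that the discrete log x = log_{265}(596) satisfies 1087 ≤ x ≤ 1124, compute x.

1108

Compute 265^1087 mod 1429 = 695, then multiply by 265 repeatedly:
  265^1087=695  265^1088=1263  265^1089=309  265^1090=432  265^1091=160
  265^1092=959  265^1093=1202  265^1094=1292  265^1095=849  265^1096=632
  265^1097=287  265^1098=318  265^1099=1388  265^1100=567  265^1101=210
  265^1102=1348  265^1103=1399  265^1104=624  265^1105=1025  265^1106=115
  265^1107=466  265^1108=596
Found 596 at exponent 1108.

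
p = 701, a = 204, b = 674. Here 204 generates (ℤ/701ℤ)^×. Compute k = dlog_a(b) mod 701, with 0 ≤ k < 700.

Baby-step giant-step with m = ceil(sqrt(700)) = 27.
Baby table (204^j mod 701 for j=0..26):
  0:1  1:204  2:257  3:554  4:155  5:75  6:579  7:348
  8:191  9:409  10:17  11:664  12:163  13:305  14:532  15:574
  16:29  17:308  18:443  19:644  20:289  21:72  22:668  23:278
  24:632  25:645  26:493
Giant step factor: 204^(-27) ≡ 326 (mod 701).
Scan 674·326^i mod 701 for i = 0, 1, …:
  i=0: 674   i=1: 311   i=2: 442   i=3: 387
  i=4: 683   i=5: 441   i=6: 61   i=7: 258
  i=8: 689   i=9: 294     …   i=19: 388
  i=20: 308
Match at i=20, j=17: k = 20·27 + 17 = 557.

557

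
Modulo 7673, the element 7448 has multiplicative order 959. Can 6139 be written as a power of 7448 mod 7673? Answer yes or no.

yes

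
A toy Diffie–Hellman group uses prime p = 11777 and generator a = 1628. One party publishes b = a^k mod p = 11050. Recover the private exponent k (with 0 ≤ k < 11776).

8824

Baby-step giant-step with m = ceil(sqrt(11776)) = 109.
Baby table (1628^j mod 11777 for j=0..108):
  0:1  1:1628  2:559  3:3223  4:6279  5:11553  6:415  7:4331
  8:8222  9:6744  10:3068  11:1256  12:7347  13:7261  14:8577  15:7611
  16:1304  17:3052  18:10539  19:10180  20:2801  21:2329  22:11195  23:6441
  24:4418  25:8534  26:8269  27:821  28:5787  29:11413  30:8035  31:8510
  32:4528  33:10959  34:10874  35:2041  36:1634  37:10327  38:6577  39:2063
  40:2119  41:10848  42:6821  43:10654  44:8968  45:8201  46:7887  47:3106
  48:4235  49:5035  50:188  51:11639  52:10876  53:5297  54:2752  55:4996
  56:7358  57:1615  58:2949  59:7733  60:11488  61:588  62:3327  63:10713
  64:10804  65:5851  66:9612  67:8480  68:2796  69:5966  70:8400  71:2103
  72:8354  73:9654  74:6194  75:2720  76:8  77:1247  78:4472  79:2230
  80:3124  81:9985  82:3320  83:11094  84:6891  85:6844  86:990  87:10048
  88:11668  89:10980  90:9731  91:2003  92:10432  93:862  94:1873  95:10778
  96:10631  97:6855  98:7121  99:4420  100:13  101:9387  102:7267  103:6568
  104:10965  105:8865  106:5395  107:9195  108:893
Giant step factor: 1628^(-109) ≡ 6423 (mod 11777).
Scan 11050·6423^i mod 11777 for i = 0, 1, …:
  i=0: 11050   i=1: 5948   i=2: 11193   i=3: 5831
  i=4: 1653   i=5: 6142   i=6: 8893   i=7: 1289
  i=8: 16   i=9: 8552     …   i=79: 2301
  i=80: 10965
Match at i=80, j=104: k = 80·109 + 104 = 8824.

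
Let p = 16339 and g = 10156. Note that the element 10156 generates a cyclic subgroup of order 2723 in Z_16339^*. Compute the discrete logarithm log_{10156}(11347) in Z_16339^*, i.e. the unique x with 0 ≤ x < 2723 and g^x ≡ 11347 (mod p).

109

Baby-step giant-step with m = ceil(sqrt(2723)) = 53.
Baby table (10156^j mod 16339 for j=0..52):
  0:1  1:10156  2:12568  3:340  4:5511  5:8641  6:1227  7:11094
  8:13259  9:8705  10:13990  11:14835  12:2341  13:1951  14:11488  15:11668
  16:9780  17:899  18:13082  19:8383  20:11558  21:3672  22:7234  23:8360
  24:6716  25:8710  26:15753  27:12319  28:4041  29:13167  30:5676  31:1464
  32:16233  33:1838  34:7590  35:12977  36:4038  37:15377  38:650  39:444
  40:16039  41:8593  42:3909  43:12373  44:13278  45:5601  46:7697  47:4956
  48:9016  49:2740  50:2123  51:10047  52:277
Giant step factor: 10156^(-53) ≡ 15827 (mod 16339).
Scan 11347·15827^i mod 16339 for i = 0, 1, …:
  i=0: 11347   i=1: 7020   i=2: 340
Match at i=2, j=3: x = 2·53 + 3 = 109.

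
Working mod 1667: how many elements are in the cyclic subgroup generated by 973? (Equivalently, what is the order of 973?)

1666

The order of 973 must divide p − 1 = 1666 = 2 · 7^2 · 17.
Divisors: 1, 2, 7, 14, 17, 34, 49, 98, 119, 238, 833, 1666.
Check each in increasing order: 973^1 ≡ 973;  973^2 ≡ 1540;  973^7 ≡ 210;  973^14 ≡ 758;  973^17 ≡ 245;  973^34 ≡ 13;  973^49 ≡ 1025;  973^98 ≡ 415;  973^119 ≡ 1491;  973^238 ≡ 970;  973^833 ≡ 1666;  973^1666 ≡ 1.
Smallest exponent giving 1 is 1666.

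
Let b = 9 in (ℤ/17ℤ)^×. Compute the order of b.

The order of 9 must divide p − 1 = 16 = 2^4.
Divisors: 1, 2, 4, 8, 16.
Check each in increasing order: 9^1 ≡ 9;  9^2 ≡ 13;  9^4 ≡ 16;  9^8 ≡ 1.
Smallest exponent giving 1 is 8.

8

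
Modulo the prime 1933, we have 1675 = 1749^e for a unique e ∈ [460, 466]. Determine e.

463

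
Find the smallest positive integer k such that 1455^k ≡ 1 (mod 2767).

2766

The order of 1455 must divide p − 1 = 2766 = 2 · 3 · 461.
Divisors: 1, 2, 3, 6, 461, 922, 1383, 2766.
Check each in increasing order: 1455^1 ≡ 1455;  1455^2 ≡ 270;  1455^3 ≡ 2703;  1455^6 ≡ 1329;  1455^461 ≡ 329;  1455^922 ≡ 328;  1455^1383 ≡ 2766;  1455^2766 ≡ 1.
Smallest exponent giving 1 is 2766.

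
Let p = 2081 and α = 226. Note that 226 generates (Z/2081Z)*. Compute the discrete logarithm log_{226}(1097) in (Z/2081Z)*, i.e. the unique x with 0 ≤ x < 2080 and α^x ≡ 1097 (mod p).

285

Baby-step giant-step with m = ceil(sqrt(2080)) = 46.
Baby table (226^j mod 2081 for j=0..45):
  0:1  1:226  2:1132  3:1950  4:1609  5:1540  6:513  7:1483
  8:117  9:1470  10:1341  11:1321  12:963  13:1214  14:1753  15:788
  16:1203  17:1348  18:822  19:563  20:297  21:530  22:1163  23:632
  24:1324  25:1641  26:448  27:1360  28:1453  29:1661  30:806  31:1109
  32:914  33:545  34:391  35:964  36:1440  37:804  38:657  39:731
  40:807  41:1335  42:2046  43:414  44:2000  45:423
Giant step factor: 226^(-46) ≡ 1577 (mod 2081).
Scan 1097·1577^i mod 2081 for i = 0, 1, …:
  i=0: 1097   i=1: 658   i=2: 1328   i=3: 770
  i=4: 1067   i=5: 1211   i=6: 1470
Match at i=6, j=9: x = 6·46 + 9 = 285.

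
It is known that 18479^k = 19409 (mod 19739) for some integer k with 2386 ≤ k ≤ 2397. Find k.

2393

Compute 18479^2386 mod 19739 = 12079, then multiply by 18479 repeatedly:
  18479^2386=12079  18479^2387=18968  18479^2388=4249  18479^2389=15268  18479^2390=7845
  18479^2391=4539  18479^2392=5170  18479^2393=19409
Found 19409 at exponent 2393.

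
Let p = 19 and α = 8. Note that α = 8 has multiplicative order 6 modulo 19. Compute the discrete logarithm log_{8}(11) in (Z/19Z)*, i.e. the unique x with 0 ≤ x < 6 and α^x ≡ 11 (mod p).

Successive powers of 8 modulo 19:
  8^0=1  8^1=8  8^2=7  8^3=18  8^4=11
So 8^4 ≡ 11 (mod 19), giving x = 4.

4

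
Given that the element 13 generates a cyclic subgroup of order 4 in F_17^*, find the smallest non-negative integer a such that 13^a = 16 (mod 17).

2

Successive powers of 13 modulo 17:
  13^0=1  13^1=13  13^2=16
So 13^2 ≡ 16 (mod 17), giving a = 2.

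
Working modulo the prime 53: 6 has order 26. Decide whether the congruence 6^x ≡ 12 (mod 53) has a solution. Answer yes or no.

no

12 ∈ ⟨6⟩ iff 12^26 ≡ 1 (mod 53), since |⟨6⟩| = 26.
12^26 mod 53 = 52.
Since 52 ≠ 1, 12 does not lie in the subgroup.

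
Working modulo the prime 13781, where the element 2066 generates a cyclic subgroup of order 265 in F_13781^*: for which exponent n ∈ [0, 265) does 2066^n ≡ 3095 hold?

222

Baby-step giant-step with m = ceil(sqrt(265)) = 17.
Baby table (2066^j mod 13781 for j=0..16):
  0:1  1:2066  2:10027  3:2939  4:8334  5:5575  6:10815  7:4789
  8:13097  9:6299  10:4470  11:1750  12:4878  13:4037  14:2937  15:4202
  16:13083
Giant step factor: 2066^(-17) ≡ 9058 (mod 13781).
Scan 3095·9058^i mod 13781 for i = 0, 1, …:
  i=0: 3095   i=1: 3956   i=2: 2848   i=3: 12933
  i=4: 8614   i=5: 11371   i=6: 13105   i=7: 9337
  i=8: 549   i=9: 11682   i=10: 5038   i=11: 5313
  i=12: 1902   i=13: 2066
Match at i=13, j=1: n = 13·17 + 1 = 222.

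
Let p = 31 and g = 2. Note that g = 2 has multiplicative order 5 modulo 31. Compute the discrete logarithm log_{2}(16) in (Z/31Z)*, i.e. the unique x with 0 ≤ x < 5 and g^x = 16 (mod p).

4

Successive powers of 2 modulo 31:
  2^0=1  2^1=2  2^2=4  2^3=8  2^4=16
So 2^4 ≡ 16 (mod 31), giving x = 4.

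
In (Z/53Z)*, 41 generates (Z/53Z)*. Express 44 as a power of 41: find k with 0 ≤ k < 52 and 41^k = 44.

36

Baby-step giant-step with m = ceil(sqrt(52)) = 8.
Baby table (41^j mod 53 for j=0..7):
  0:1  1:41  2:38  3:21  4:13  5:3  6:17  7:8
Giant step factor: 41^(-8) ≡ 16 (mod 53).
Scan 44·16^i mod 53 for i = 0, 1, …:
  i=0: 44   i=1: 15   i=2: 28   i=3: 24
  i=4: 13
Match at i=4, j=4: k = 4·8 + 4 = 36.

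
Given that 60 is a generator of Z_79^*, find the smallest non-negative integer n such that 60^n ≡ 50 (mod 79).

4

Successive powers of 60 modulo 79:
  60^0=1  60^1=60  60^2=45  60^3=14  60^4=50
So 60^4 ≡ 50 (mod 79), giving n = 4.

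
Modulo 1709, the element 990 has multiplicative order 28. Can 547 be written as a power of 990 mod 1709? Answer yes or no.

yes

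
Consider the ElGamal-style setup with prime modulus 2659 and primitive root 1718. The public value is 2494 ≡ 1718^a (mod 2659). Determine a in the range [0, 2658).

Baby-step giant-step with m = ceil(sqrt(2658)) = 52.
Baby table (1718^j mod 2659 for j=0..51):
  0:1  1:1718  2:34  3:2573  4:1156  5:2394  6:2078  7:1626
  8:1518  9:2104  10:1091  11:2402  12:2527  13:1898  14:830  15:716
  16:1630  17:413  18:2240  19:747  20:1708  21:1467  22:2233  23:2016
  24:1470  25:2069  26:2118  27:1212  28:219  29:1323  30:2128  31:2438
  32:559  33:463  34:393  35:2447  36:67  37:769  38:2278  39:2215
  40:341  41:858  42:958  43:2582  44:664  45:41  46:1304  47:1394
  48:1792  49:2193  50:2430  51:110
Giant step factor: 1718^(-52) ≡ 710 (mod 2659).
Scan 2494·710^i mod 2659 for i = 0, 1, …:
  i=0: 2494   i=1: 2505   i=2: 2338   i=3: 764
  i=4: 4   i=5: 181   i=6: 878   i=7: 1174
  i=8: 1273   i=9: 2429     …   i=49: 1315
  i=50: 341
Match at i=50, j=40: a = 50·52 + 40 = 2640.

2640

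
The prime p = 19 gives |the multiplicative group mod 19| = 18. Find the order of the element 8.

6

The order of 8 must divide p − 1 = 18 = 2 · 3^2.
Divisors: 1, 2, 3, 6, 9, 18.
Check each in increasing order: 8^1 ≡ 8;  8^2 ≡ 7;  8^3 ≡ 18;  8^6 ≡ 1.
Smallest exponent giving 1 is 6.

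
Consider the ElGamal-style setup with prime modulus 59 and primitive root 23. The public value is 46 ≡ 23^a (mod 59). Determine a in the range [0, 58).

32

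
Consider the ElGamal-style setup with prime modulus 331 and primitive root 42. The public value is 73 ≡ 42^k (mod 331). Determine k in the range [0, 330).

Baby-step giant-step with m = ceil(sqrt(330)) = 19.
Baby table (42^j mod 331 for j=0..18):
  0:1  1:42  2:109  3:275  4:296  5:185  6:157  7:305
  8:232  9:145  10:132  11:248  12:155  13:221  14:14  15:257
  16:202  17:209  18:172
Giant step factor: 42^(-19) ≡ 97 (mod 331).
Scan 73·97^i mod 331 for i = 0, 1, …:
  i=0: 73   i=1: 130   i=2: 32   i=3: 125
  i=4: 209
Match at i=4, j=17: k = 4·19 + 17 = 93.

93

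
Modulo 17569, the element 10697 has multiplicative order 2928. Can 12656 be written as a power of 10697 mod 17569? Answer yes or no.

yes

12656 ∈ ⟨10697⟩ iff 12656^2928 ≡ 1 (mod 17569), since |⟨10697⟩| = 2928.
12656^2928 mod 17569 = 1.
Since 1 = 1, 12656 lies in the subgroup.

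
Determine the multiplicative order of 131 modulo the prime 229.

228

The order of 131 must divide p − 1 = 228 = 2^2 · 3 · 19.
Divisors: 1, 2, 3, 4, 6, 12, 19, 38, 57, 76, 114, 228.
Check each in increasing order: 131^1 ≡ 131;  131^2 ≡ 215;  131^3 ≡ 227;  131^4 ≡ 196;  131^6 ≡ 4;  131^12 ≡ 16;  131^19 ≡ 140;  131^38 ≡ 135;  131^57 ≡ 122;  131^76 ≡ 134;  131^114 ≡ 228;  131^228 ≡ 1.
Smallest exponent giving 1 is 228.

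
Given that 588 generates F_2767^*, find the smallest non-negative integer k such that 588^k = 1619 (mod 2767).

2704

Baby-step giant-step with m = ceil(sqrt(2766)) = 53.
Baby table (588^j mod 2767 for j=0..52):
  0:1  1:588  2:2636  3:448  4:559  5:2186  6:1480  7:1402
  8:2577  9:1727  10:2754  11:657  12:1703  13:2477  14:1034  15:2019
  16:129  17:1143  18:2470  19:2452  20:169  21:2527  22:2764  23:1003
  24:393  25:1423  26:1090  27:1743  28:1094  29:1328  30:570  31:353
  32:39  33:796  34:425  35:870  36:2432  37:2244  38:2380  39:2105
  40:891  41:945  42:2260  43:720  44:9  45:2525  46:1588  47:1265
  48:2264  49:305  50:2252  51:1550  52:1057
Giant step factor: 588^(-53) ≡ 1343 (mod 2767).
Scan 1619·1343^i mod 2767 for i = 0, 1, …:
  i=0: 1619   i=1: 2222   i=2: 1320   i=3: 1880
  i=4: 1336   i=5: 1232   i=6: 2677   i=7: 878
  i=8: 412   i=9: 2683     …   i=50: 2650
  i=51: 588
Match at i=51, j=1: k = 51·53 + 1 = 2704.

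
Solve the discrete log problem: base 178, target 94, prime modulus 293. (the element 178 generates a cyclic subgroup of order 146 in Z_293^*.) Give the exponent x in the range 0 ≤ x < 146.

Baby-step giant-step with m = ceil(sqrt(146)) = 13.
Baby table (178^j mod 293 for j=0..12):
  0:1  1:178  2:40  3:88  4:135  5:4  6:126  7:160
  8:59  9:247  10:16  11:211  12:54
Giant step factor: 178^(-13) ≡ 257 (mod 293).
Scan 94·257^i mod 293 for i = 0, 1, …:
  i=0: 94   i=1: 132   i=2: 229   i=3: 253
  i=4: 268   i=5: 21   i=6: 123   i=7: 260
  i=8: 16
Match at i=8, j=10: x = 8·13 + 10 = 114.

114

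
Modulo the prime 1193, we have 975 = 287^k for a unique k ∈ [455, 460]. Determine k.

Compute 287^455 mod 1193 = 317, then multiply by 287 repeatedly:
  287^455=317  287^456=311  287^457=975
Found 975 at exponent 457.

457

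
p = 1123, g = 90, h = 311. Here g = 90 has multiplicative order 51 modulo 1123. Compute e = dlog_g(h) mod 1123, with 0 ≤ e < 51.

41

Baby-step giant-step with m = ceil(sqrt(51)) = 8.
Baby table (90^j mod 1123 for j=0..7):
  0:1  1:90  2:239  3:173  4:971  5:919  6:731  7:656
Giant step factor: 90^(-8) ≡ 211 (mod 1123).
Scan 311·211^i mod 1123 for i = 0, 1, …:
  i=0: 311   i=1: 487   i=2: 564   i=3: 1089
  i=4: 687   i=5: 90
Match at i=5, j=1: e = 5·8 + 1 = 41.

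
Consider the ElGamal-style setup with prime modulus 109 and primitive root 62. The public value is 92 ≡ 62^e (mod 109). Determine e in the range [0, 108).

69

Baby-step giant-step with m = ceil(sqrt(108)) = 11.
Baby table (62^j mod 109 for j=0..10):
  0:1  1:62  2:29  3:54  4:78  5:40  6:82  7:70
  8:89  9:68  10:74
Giant step factor: 62^(-11) ≡ 11 (mod 109).
Scan 92·11^i mod 109 for i = 0, 1, …:
  i=0: 92   i=1: 31   i=2: 14   i=3: 45
  i=4: 59   i=5: 104   i=6: 54
Match at i=6, j=3: e = 6·11 + 3 = 69.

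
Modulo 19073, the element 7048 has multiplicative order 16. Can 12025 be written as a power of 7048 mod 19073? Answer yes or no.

yes

12025 ∈ ⟨7048⟩ iff 12025^16 ≡ 1 (mod 19073), since |⟨7048⟩| = 16.
12025^16 mod 19073 = 1.
Since 1 = 1, 12025 lies in the subgroup.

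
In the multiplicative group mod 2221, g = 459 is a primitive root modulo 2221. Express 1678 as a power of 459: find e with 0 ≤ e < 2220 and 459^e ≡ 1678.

370

Baby-step giant-step with m = ceil(sqrt(2220)) = 48.
Baby table (459^j mod 2221 for j=0..47):
  0:1  1:459  2:1907  3:239  4:872  5:468  6:1596  7:1855
  8:802  9:1653  10:1366  11:672  12:1950  13:2208  14:696  15:1861
  16:1335  17:1990  18:579  19:1462  20:316  21:679  22:721  23:10
  24:148  25:1302  26:169  27:2057  28:238  29:413  30:782  31:1357
  32:983  33:334  34:57  35:1732  36:2091  37:297  38:842  39:24
  40:2132  41:1348  42:1294  43:939  44:127  45:547  46:100  47:1480
Giant step factor: 459^(-48) ≡ 225 (mod 2221).
Scan 1678·225^i mod 2221 for i = 0, 1, …:
  i=0: 1678   i=1: 2201   i=2: 2163   i=3: 276
  i=4: 2133   i=5: 189   i=6: 326   i=7: 57
Match at i=7, j=34: e = 7·48 + 34 = 370.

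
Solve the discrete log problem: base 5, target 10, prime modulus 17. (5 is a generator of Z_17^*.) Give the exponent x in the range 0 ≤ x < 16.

7

Successive powers of 5 modulo 17:
  5^0=1  5^1=5  5^2=8  5^3=6  5^4=13  5^5=14
  5^6=2  5^7=10
So 5^7 ≡ 10 (mod 17), giving x = 7.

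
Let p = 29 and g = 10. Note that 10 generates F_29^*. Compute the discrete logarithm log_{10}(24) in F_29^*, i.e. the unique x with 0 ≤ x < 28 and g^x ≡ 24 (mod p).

Successive powers of 10 modulo 29:
  10^0=1  10^1=10  10^2=13  10^3=14  10^4=24
So 10^4 ≡ 24 (mod 29), giving x = 4.

4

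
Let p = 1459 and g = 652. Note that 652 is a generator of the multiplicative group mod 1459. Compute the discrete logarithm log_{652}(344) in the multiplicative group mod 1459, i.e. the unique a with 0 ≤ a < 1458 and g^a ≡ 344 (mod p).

Baby-step giant-step with m = ceil(sqrt(1458)) = 39.
Baby table (652^j mod 1459 for j=0..38):
  0:1  1:652  2:535  3:119  4:261  5:928  6:1030  7:420
  8:1007  9:14  10:374  11:195  12:207  13:736  14:1320  15:1289
  16:44  17:967  18:196  19:859  20:1271  21:1439  22:91  23:972
  24:538  25:616  26:407  27:1285  28:354  29:286  30:1179  31:1274
  32:477  33:237  34:1329  35:1321  36:482  37:579  38:1086
Giant step factor: 652^(-39) ≡ 945 (mod 1459).
Scan 344·945^i mod 1459 for i = 0, 1, …:
  i=0: 344   i=1: 1182   i=2: 855   i=3: 1148
  i=4: 823   i=5: 88   i=6: 1456   i=7: 83
  i=8: 1108   i=9: 957     …   i=28: 524
  i=29: 579
Match at i=29, j=37: a = 29·39 + 37 = 1168.

1168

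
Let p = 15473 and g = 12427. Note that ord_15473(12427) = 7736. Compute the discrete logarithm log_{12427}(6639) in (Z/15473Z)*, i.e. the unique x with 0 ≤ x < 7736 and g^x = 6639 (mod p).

Baby-step giant-step with m = ceil(sqrt(7736)) = 88.
Baby table (12427^j mod 15473 for j=0..87):
  0:1  1:12427  2:9789  3:14650  4:232  5:5086  6:11990  7:10213
  8:7405  9:4004  10:12013  11:2047  12:457  13:548  14:1876  15:10714
  16:13186  17:3352  18:1988  19:9968  20:10971  21:4014  22:12499  23:7099
  24:7700  25:2868  26:6317  27:6830  28:7005  29:37  30:11082  31:6314
  32:495  33:8584  34:2506  35:10386  36:6529  37:10944  38:8891  39:11237
  40:13847  41:1436  42:4803  43:7520  44:9593  45:8219  46:240  47:11664
  48:12937  49:3629  50:9261  51:13746  52:15095  53:6386  54:13278  55:1634
  56:5142  57:11617  58:1369  59:7736  60:1523  61:2842  62:8148  63:15357
  64:12930  65:9478  66:2630  67:4034  68:13471  69:1730  70:6713  71:7508
  72:15199  73:14535  74:10116  75:8880  76:13797  77:14479  78:10489  79:2251
  80:13466  81:1487  82:4187  83:11623  84:14039  85:4578  86:12058  87:4234
Giant step factor: 12427^(-88) ≡ 13382 (mod 15473).
Scan 6639·13382^i mod 15473 for i = 0, 1, …:
  i=0: 6639   i=1: 12605   i=2: 8937   i=3: 4117
  i=4: 9814   i=5: 11597   i=6: 12337   i=7: 12297
  i=8: 3099   i=9: 3178     …   i=44: 3106
  i=45: 4014
Match at i=45, j=21: x = 45·88 + 21 = 3981.

3981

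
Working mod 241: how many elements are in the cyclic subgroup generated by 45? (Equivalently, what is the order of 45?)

120

The order of 45 must divide p − 1 = 240 = 2^4 · 3 · 5.
Divisors: 1, 2, 3, 4, 5, 6, 8, 10, 12, 15, 16, 20, 24, 30, 40, 48, 60, 80, 120, 240.
Check each in increasing order: 45^1 ≡ 45;  45^2 ≡ 97;  45^3 ≡ 27;  45^4 ≡ 10;  45^5 ≡ 209;  45^6 ≡ 6;  45^8 ≡ 100;  45^10 ≡ 60;  45^12 ≡ 36;  45^15 ≡ 8;  45^16 ≡ 119;  45^20 ≡ 226;  45^24 ≡ 91;  45^30 ≡ 64;  45^40 ≡ 225;  45^48 ≡ 87;  45^60 ≡ 240;  45^80 ≡ 15;  45^120 ≡ 1.
Smallest exponent giving 1 is 120.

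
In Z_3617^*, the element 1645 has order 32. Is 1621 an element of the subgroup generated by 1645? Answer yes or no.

1621 ∈ ⟨1645⟩ iff 1621^32 ≡ 1 (mod 3617), since |⟨1645⟩| = 32.
1621^32 mod 3617 = 2529.
Since 2529 ≠ 1, 1621 does not lie in the subgroup.

no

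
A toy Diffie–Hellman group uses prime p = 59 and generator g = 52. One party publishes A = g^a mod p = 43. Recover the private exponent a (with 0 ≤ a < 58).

Baby-step giant-step with m = ceil(sqrt(58)) = 8.
Baby table (52^j mod 59 for j=0..7):
  0:1  1:52  2:49  3:11  4:41  5:8  6:3  7:38
Giant step factor: 52^(-8) ≡ 57 (mod 59).
Scan 43·57^i mod 59 for i = 0, 1, …:
  i=0: 43   i=1: 32   i=2: 54   i=3: 10
  i=4: 39   i=5: 40   i=6: 38
Match at i=6, j=7: a = 6·8 + 7 = 55.

55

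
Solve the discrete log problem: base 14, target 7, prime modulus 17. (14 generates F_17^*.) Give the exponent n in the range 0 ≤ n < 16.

3

Successive powers of 14 modulo 17:
  14^0=1  14^1=14  14^2=9  14^3=7
So 14^3 ≡ 7 (mod 17), giving n = 3.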